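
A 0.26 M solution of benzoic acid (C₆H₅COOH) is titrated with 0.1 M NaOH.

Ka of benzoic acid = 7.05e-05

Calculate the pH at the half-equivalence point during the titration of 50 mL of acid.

At half-equivalence [HA] = [A⁻], so Henderson-Hasselbalch gives pH = pKa = -log(7.05e-05) = 4.15.

pH = pKa = 4.15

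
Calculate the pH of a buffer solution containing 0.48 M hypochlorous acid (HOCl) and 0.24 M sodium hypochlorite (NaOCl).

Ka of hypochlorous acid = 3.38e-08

pKa = -log(3.38e-08) = 7.47. pH = pKa + log([A⁻]/[HA]) = 7.47 + log(0.24/0.48)

pH = 7.17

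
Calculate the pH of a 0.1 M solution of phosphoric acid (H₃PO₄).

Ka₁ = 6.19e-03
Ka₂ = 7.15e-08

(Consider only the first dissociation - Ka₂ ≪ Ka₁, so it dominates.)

First dissociation dominates. From Ka₁ = [H⁺][HA⁻]/[H₂A], x² + Ka₁·x − Ka₁·C = 0 with C = 0.1 M and Ka₁ = 6.19e-03. Solving: [H⁺] = (−Ka₁ + √(Ka₁² + 4·Ka₁·C)) / 2 = 2.1976e-02 M. pH = -log(2.1976e-02) = 1.66.

pH = 1.66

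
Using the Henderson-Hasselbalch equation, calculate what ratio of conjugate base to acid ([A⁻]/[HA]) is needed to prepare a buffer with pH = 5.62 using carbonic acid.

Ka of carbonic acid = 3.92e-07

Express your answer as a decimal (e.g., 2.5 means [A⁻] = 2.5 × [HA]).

pKa = -log(3.92e-07) = 6.4067. pH = pKa + log([A⁻]/[HA]), so log([A⁻]/[HA]) = pH − pKa = 5.62 − 6.4067 = -0.7867. [A⁻]/[HA] = 10^(-0.7867) = 0.163

[A⁻]/[HA] = 0.163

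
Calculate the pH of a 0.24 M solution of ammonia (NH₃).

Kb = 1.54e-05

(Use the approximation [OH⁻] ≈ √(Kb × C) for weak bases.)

[OH⁻] = √(Kb × C) = √(1.54e-05 × 0.24) = 1.9225e-03. pOH = 2.72, pH = 14 - pOH

pH = 11.28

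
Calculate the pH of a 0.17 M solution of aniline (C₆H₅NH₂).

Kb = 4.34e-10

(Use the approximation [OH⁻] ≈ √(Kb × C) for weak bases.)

[OH⁻] = √(Kb × C) = √(4.34e-10 × 0.17) = 8.5895e-06. pOH = 5.07, pH = 14 - pOH

pH = 8.93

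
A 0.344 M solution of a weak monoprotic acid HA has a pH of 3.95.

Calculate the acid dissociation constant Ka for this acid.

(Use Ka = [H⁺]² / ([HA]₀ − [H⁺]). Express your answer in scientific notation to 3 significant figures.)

[H⁺] = 10^(−pH) = 10^(−3.95) = 1.122e-04 M. For HA ⇌ H⁺ + A⁻, Ka = [H⁺][A⁻]/[HA] = [H⁺]² / ([HA]₀ − [H⁺]) = (1.122e-04)² / (0.344 − 1.122e-04) = 3.66e-08.

K_a = 3.66e-08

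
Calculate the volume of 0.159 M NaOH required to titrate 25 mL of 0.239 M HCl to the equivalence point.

At equivalence: moles acid = moles base. moles HCl = 0.239 × 25/1000 = 0.005975 mol. V_base = moles / 0.159 × 1000 = 37.6 mL.

V_{base} = 37.6 mL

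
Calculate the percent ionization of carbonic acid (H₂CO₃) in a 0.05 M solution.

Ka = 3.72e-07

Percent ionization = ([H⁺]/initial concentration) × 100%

Using Ka equilibrium: x² + Ka×x - Ka×C = 0. Solving: [H⁺] = 1.3620e-04. Percent = (1.3620e-04/0.05) × 100

Percent ionization = 0.272%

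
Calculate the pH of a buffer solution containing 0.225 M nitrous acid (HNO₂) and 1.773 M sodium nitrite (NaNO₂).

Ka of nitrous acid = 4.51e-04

pKa = -log(4.51e-04) = 3.35. pH = pKa + log([A⁻]/[HA]) = 3.35 + log(1.773/0.225)

pH = 4.24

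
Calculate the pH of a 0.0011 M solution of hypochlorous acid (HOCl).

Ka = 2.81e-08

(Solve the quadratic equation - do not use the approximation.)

x² + Ka×x - Ka×C = 0. Using quadratic formula: [H⁺] = 5.5456e-06

pH = 5.26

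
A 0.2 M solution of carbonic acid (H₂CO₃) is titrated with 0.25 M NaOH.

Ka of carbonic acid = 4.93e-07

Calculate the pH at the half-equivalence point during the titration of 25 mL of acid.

At half-equivalence [HA] = [A⁻], so Henderson-Hasselbalch gives pH = pKa = -log(4.93e-07) = 6.31.

pH = pKa = 6.31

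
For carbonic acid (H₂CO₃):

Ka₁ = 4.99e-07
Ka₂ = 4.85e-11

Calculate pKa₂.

pKa₂ = -log(Ka₂) = -log(4.85e-11) = 10.31.

pK_{a2} = 10.31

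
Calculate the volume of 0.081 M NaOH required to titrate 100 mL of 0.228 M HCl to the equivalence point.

At equivalence: moles acid = moles base. moles HCl = 0.228 × 100/1000 = 0.0228 mol. V_base = moles / 0.081 × 1000 = 281.5 mL.

V_{base} = 281.5 mL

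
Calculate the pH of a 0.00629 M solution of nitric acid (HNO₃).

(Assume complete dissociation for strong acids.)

[H⁺] = 0.00629 M for strong acid. pH = -log[H⁺] = -log(0.00629)

pH = 2.20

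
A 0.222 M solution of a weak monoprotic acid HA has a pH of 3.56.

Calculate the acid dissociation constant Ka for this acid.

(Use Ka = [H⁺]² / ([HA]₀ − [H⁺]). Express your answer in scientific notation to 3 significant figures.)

[H⁺] = 10^(−pH) = 10^(−3.56) = 2.754e-04 M. For HA ⇌ H⁺ + A⁻, Ka = [H⁺][A⁻]/[HA] = [H⁺]² / ([HA]₀ − [H⁺]) = (2.754e-04)² / (0.222 − 2.754e-04) = 3.42e-07.

K_a = 3.42e-07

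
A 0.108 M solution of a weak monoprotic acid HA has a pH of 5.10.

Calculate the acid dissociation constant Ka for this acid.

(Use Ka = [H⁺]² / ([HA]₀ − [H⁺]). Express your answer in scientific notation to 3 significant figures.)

[H⁺] = 10^(−pH) = 10^(−5.10) = 7.943e-06 M. For HA ⇌ H⁺ + A⁻, Ka = [H⁺][A⁻]/[HA] = [H⁺]² / ([HA]₀ − [H⁺]) = (7.943e-06)² / (0.108 − 7.943e-06) = 5.84e-10.

K_a = 5.84e-10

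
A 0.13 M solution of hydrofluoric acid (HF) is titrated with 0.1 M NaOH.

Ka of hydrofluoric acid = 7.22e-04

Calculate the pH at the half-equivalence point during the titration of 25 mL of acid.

At half-equivalence [HA] = [A⁻], so Henderson-Hasselbalch gives pH = pKa = -log(7.22e-04) = 3.14.

pH = pKa = 3.14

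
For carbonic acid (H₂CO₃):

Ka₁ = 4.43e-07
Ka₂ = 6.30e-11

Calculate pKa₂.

pKa₂ = -log(Ka₂) = -log(6.30e-11) = 10.20.

pK_{a2} = 10.20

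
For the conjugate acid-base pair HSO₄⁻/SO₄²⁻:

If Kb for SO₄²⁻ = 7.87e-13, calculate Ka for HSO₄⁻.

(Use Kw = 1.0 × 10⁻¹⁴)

For a conjugate pair Ka × Kb = Kw, so Ka = Kw/Kb = 1.0 × 10⁻¹⁴ / 7.87e-13 = 1.27e-02.

K_a = 1.27e-02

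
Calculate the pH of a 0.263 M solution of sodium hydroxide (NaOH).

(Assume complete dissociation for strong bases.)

[OH⁻] = 0.263 M for strong base. pOH = -log[OH⁻] = 0.58, pH = 14 - pOH

pH = 13.42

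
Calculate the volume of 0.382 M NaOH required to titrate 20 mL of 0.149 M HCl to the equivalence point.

At equivalence: moles acid = moles base. moles HCl = 0.149 × 20/1000 = 0.00298 mol. V_base = moles / 0.382 × 1000 = 7.8 mL.

V_{base} = 7.8 mL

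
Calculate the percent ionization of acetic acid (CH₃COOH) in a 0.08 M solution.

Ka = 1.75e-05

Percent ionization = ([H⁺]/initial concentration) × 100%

Using Ka equilibrium: x² + Ka×x - Ka×C = 0. Solving: [H⁺] = 1.1745e-03. Percent = (1.1745e-03/0.08) × 100

Percent ionization = 1.47%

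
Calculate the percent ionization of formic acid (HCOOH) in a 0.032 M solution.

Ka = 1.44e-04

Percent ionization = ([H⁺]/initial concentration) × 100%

Using Ka equilibrium: x² + Ka×x - Ka×C = 0. Solving: [H⁺] = 2.0758e-03. Percent = (2.0758e-03/0.032) × 100

Percent ionization = 6.49%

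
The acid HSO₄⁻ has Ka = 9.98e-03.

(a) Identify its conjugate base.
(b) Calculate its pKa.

(a) The conjugate base is formed by removing one H⁺ from HSO₄⁻, giving SO₄²⁻. (b) pKa = -log(Ka) = -log(9.98e-03) = 2.00.

Conjugate base: SO₄²⁻; pK_a = 2.00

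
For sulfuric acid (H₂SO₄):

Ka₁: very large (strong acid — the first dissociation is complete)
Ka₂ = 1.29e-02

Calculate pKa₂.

pKa₂ = -log(Ka₂) = -log(1.29e-02) = 1.89.

pK_{a2} = 1.89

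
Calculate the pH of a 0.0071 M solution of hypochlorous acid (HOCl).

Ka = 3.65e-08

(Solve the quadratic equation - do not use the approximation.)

x² + Ka×x - Ka×C = 0. Using quadratic formula: [H⁺] = 1.6080e-05

pH = 4.79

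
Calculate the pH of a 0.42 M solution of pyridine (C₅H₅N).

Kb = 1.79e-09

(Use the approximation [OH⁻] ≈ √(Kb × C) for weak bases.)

[OH⁻] = √(Kb × C) = √(1.79e-09 × 0.42) = 2.7419e-05. pOH = 4.56, pH = 14 - pOH

pH = 9.44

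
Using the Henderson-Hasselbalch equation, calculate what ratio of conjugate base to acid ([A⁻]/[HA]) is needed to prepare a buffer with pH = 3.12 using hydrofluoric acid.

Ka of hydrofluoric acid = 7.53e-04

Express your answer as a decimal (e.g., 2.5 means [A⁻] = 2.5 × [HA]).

pKa = -log(7.53e-04) = 3.1232. pH = pKa + log([A⁻]/[HA]), so log([A⁻]/[HA]) = pH − pKa = 3.12 − 3.1232 = -0.0032. [A⁻]/[HA] = 10^(-0.0032) = 0.993

[A⁻]/[HA] = 0.993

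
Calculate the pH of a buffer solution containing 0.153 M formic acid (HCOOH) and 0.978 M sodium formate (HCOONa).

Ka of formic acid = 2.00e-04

pKa = -log(2.00e-04) = 3.70. pH = pKa + log([A⁻]/[HA]) = 3.70 + log(0.978/0.153)

pH = 4.50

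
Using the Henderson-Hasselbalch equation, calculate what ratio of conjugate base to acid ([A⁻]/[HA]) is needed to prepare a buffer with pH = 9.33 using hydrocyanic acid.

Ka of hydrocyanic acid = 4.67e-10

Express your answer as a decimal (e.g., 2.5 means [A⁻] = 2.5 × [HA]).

pKa = -log(4.67e-10) = 9.3307. pH = pKa + log([A⁻]/[HA]), so log([A⁻]/[HA]) = pH − pKa = 9.33 − 9.3307 = -0.0007. [A⁻]/[HA] = 10^(-0.0007) = 0.998

[A⁻]/[HA] = 0.998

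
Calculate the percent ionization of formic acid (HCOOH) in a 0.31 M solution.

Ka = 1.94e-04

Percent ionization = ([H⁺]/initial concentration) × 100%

Using Ka equilibrium: x² + Ka×x - Ka×C = 0. Solving: [H⁺] = 7.6586e-03. Percent = (7.6586e-03/0.31) × 100

Percent ionization = 2.47%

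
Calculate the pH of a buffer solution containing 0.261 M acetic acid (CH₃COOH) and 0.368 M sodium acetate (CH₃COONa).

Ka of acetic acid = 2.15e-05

pKa = -log(2.15e-05) = 4.67. pH = pKa + log([A⁻]/[HA]) = 4.67 + log(0.368/0.261)

pH = 4.82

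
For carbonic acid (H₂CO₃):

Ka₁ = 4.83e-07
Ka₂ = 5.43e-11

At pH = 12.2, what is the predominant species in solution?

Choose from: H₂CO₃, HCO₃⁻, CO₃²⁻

pKa₁ = 6.32, pKa₂ = 10.27. For a polyprotic acid the predominant species crosses at each pKa: below pKa_n the protonated form dominates, above it the deprotonated form does. At pH = 12.2, the predominant species is CO₃²⁻.

CO₃²⁻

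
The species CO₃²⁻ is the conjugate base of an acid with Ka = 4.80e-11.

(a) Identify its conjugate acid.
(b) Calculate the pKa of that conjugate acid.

(a) The conjugate acid is formed by adding one H⁺ to CO₃²⁻, giving HCO₃⁻. (b) pKa = -log(Ka) = -log(4.80e-11) = 10.32.

Conjugate acid: HCO₃⁻; pK_a = 10.32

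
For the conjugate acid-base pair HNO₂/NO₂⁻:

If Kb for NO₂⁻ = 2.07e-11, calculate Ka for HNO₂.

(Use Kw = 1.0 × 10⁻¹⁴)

For a conjugate pair Ka × Kb = Kw, so Ka = Kw/Kb = 1.0 × 10⁻¹⁴ / 2.07e-11 = 4.83e-04.

K_a = 4.83e-04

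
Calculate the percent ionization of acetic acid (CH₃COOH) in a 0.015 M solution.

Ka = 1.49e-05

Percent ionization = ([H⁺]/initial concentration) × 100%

Using Ka equilibrium: x² + Ka×x - Ka×C = 0. Solving: [H⁺] = 4.6537e-04. Percent = (4.6537e-04/0.015) × 100

Percent ionization = 3.1%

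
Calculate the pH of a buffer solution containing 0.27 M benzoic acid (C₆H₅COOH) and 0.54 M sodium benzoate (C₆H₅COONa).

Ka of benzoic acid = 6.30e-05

pKa = -log(6.30e-05) = 4.20. pH = pKa + log([A⁻]/[HA]) = 4.20 + log(0.54/0.27)

pH = 4.50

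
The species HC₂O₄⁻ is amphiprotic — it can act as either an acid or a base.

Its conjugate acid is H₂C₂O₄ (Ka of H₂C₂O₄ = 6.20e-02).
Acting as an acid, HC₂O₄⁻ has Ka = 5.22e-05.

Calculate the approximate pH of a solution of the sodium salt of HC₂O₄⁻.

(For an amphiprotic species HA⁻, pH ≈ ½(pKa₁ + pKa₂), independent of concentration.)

pKa₁ = -log(6.20e-02) = 1.21; pKa₂ = -log(5.22e-05) = 4.28. For an amphiprotic species, pH ≈ ½(pKa₁ + pKa₂) = ½(1.21 + 4.28) = 2.74.

pH = 2.74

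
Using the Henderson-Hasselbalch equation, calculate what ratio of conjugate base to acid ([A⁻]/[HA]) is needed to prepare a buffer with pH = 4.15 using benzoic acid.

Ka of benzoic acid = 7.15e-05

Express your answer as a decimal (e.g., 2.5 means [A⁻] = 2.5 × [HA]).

pKa = -log(7.15e-05) = 4.1457. pH = pKa + log([A⁻]/[HA]), so log([A⁻]/[HA]) = pH − pKa = 4.15 − 4.1457 = 0.0043. [A⁻]/[HA] = 10^(0.0043) = 1.01

[A⁻]/[HA] = 1.01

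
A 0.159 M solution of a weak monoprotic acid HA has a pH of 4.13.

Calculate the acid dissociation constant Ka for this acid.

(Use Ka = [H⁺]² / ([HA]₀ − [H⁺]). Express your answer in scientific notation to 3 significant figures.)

[H⁺] = 10^(−pH) = 10^(−4.13) = 7.413e-05 M. For HA ⇌ H⁺ + A⁻, Ka = [H⁺][A⁻]/[HA] = [H⁺]² / ([HA]₀ − [H⁺]) = (7.413e-05)² / (0.159 − 7.413e-05) = 3.46e-08.

K_a = 3.46e-08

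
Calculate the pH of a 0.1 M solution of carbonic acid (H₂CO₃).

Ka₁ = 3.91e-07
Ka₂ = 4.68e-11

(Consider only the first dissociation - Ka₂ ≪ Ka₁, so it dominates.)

First dissociation dominates. From Ka₁ = [H⁺][HA⁻]/[H₂A], x² + Ka₁·x − Ka₁·C = 0 with C = 0.1 M and Ka₁ = 3.91e-07. Solving: [H⁺] = (−Ka₁ + √(Ka₁² + 4·Ka₁·C)) / 2 = 1.9754e-04 M. pH = -log(1.9754e-04) = 3.70.

pH = 3.70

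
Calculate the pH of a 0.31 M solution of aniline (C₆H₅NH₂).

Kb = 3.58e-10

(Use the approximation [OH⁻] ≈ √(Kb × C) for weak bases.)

[OH⁻] = √(Kb × C) = √(3.58e-10 × 0.31) = 1.0535e-05. pOH = 4.98, pH = 14 - pOH

pH = 9.02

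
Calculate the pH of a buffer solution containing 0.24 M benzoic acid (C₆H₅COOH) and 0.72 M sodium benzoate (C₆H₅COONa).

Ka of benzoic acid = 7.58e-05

pKa = -log(7.58e-05) = 4.12. pH = pKa + log([A⁻]/[HA]) = 4.12 + log(0.72/0.24)

pH = 4.60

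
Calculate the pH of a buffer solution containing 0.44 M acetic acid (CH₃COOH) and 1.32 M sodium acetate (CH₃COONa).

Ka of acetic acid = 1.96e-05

pKa = -log(1.96e-05) = 4.71. pH = pKa + log([A⁻]/[HA]) = 4.71 + log(1.32/0.44)

pH = 5.18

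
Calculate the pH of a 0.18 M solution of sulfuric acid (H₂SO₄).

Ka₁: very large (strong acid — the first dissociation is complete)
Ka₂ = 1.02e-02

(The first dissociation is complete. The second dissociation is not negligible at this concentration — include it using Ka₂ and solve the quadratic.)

First dissociation is complete: [H⁺]₀ = [HSO₄⁻]₀ = C = 0.18 M. Second dissociation HSO₄⁻ ⇌ H⁺ + SO₄²⁻: let x = [SO₄²⁻]. Ka₂ = (C + x)·x / (C − x) = 1.02e-02 → x² + (C + Ka₂)·x − Ka₂·C = 0 → x² + 0.19020·x − 1.836e-03 = 0. x = (−0.19020 + √(0.19020² + 4 × 1.836e-03)) / 2 = 9.2073e-03 M. [H⁺] = C + x = 0.18 + 9.2073e-03 = 1.8921e-01 M. pH = -log(1.8921e-01) = 0.72.

pH = 0.72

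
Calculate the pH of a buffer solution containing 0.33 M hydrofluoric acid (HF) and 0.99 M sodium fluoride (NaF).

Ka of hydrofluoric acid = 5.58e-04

pKa = -log(5.58e-04) = 3.25. pH = pKa + log([A⁻]/[HA]) = 3.25 + log(0.99/0.33)

pH = 3.73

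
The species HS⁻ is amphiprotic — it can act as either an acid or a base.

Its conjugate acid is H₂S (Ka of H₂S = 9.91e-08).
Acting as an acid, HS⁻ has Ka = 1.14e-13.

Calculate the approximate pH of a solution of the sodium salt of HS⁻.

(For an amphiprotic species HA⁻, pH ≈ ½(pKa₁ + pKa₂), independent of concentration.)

pKa₁ = -log(9.91e-08) = 7.00; pKa₂ = -log(1.14e-13) = 12.94. For an amphiprotic species, pH ≈ ½(pKa₁ + pKa₂) = ½(7.00 + 12.94) = 9.97.

pH = 9.97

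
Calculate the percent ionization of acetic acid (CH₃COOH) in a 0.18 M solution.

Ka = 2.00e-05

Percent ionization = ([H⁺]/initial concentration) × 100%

Using Ka equilibrium: x² + Ka×x - Ka×C = 0. Solving: [H⁺] = 1.8874e-03. Percent = (1.8874e-03/0.18) × 100

Percent ionization = 1.05%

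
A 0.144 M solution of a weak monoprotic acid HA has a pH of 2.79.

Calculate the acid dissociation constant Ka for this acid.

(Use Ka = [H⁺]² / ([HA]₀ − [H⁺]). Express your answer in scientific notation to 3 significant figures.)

[H⁺] = 10^(−pH) = 10^(−2.79) = 1.622e-03 M. For HA ⇌ H⁺ + A⁻, Ka = [H⁺][A⁻]/[HA] = [H⁺]² / ([HA]₀ − [H⁺]) = (1.622e-03)² / (0.144 − 1.622e-03) = 1.85e-05.

K_a = 1.85e-05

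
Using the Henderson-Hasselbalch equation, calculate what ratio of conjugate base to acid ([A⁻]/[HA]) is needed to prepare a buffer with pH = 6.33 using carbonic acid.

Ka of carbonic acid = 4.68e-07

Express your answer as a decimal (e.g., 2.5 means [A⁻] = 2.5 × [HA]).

pKa = -log(4.68e-07) = 6.3298. pH = pKa + log([A⁻]/[HA]), so log([A⁻]/[HA]) = pH − pKa = 6.33 − 6.3298 = 0.0002. [A⁻]/[HA] = 10^(0.0002) = 1.00

[A⁻]/[HA] = 1.00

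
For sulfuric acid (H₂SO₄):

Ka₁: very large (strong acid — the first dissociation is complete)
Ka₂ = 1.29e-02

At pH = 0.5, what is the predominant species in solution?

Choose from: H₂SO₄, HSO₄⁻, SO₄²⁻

The first dissociation is complete, so H₂SO₄ itself is never the predominant species in water; pKa₂ = -log(1.29e-02) = 1.89. For a polyprotic acid the predominant species crosses at each pKa: below pKa_n the protonated form dominates, above it the deprotonated form does. At pH = 0.5, the predominant species is HSO₄⁻.

HSO₄⁻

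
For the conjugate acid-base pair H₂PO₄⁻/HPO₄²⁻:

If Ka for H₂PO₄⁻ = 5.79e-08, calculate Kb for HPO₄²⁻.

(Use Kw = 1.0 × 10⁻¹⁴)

For a conjugate pair Ka × Kb = Kw, so Kb = Kw/Ka = 1.0 × 10⁻¹⁴ / 5.79e-08 = 1.73e-07.

K_b = 1.73e-07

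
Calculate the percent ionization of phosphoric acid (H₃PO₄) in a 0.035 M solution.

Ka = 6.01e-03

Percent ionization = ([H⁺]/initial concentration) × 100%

Using Ka equilibrium: x² + Ka×x - Ka×C = 0. Solving: [H⁺] = 1.1806e-02. Percent = (1.1806e-02/0.035) × 100

Percent ionization = 33.7%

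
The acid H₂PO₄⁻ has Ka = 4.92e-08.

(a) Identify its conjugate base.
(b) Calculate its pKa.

(a) The conjugate base is formed by removing one H⁺ from H₂PO₄⁻, giving HPO₄²⁻. (b) pKa = -log(Ka) = -log(4.92e-08) = 7.31.

Conjugate base: HPO₄²⁻; pK_a = 7.31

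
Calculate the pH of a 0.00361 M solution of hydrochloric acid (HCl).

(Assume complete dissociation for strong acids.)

[H⁺] = 0.00361 M for strong acid. pH = -log[H⁺] = -log(0.00361)

pH = 2.44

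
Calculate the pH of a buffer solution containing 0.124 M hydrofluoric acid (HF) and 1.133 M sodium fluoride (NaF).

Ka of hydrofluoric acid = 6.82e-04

pKa = -log(6.82e-04) = 3.17. pH = pKa + log([A⁻]/[HA]) = 3.17 + log(1.133/0.124)

pH = 4.13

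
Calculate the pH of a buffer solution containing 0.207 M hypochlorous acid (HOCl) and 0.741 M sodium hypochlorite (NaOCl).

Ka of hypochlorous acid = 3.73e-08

pKa = -log(3.73e-08) = 7.43. pH = pKa + log([A⁻]/[HA]) = 7.43 + log(0.741/0.207)

pH = 7.98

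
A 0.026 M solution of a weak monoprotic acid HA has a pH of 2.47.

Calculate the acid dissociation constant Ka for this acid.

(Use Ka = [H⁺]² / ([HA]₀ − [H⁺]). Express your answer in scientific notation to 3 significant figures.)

[H⁺] = 10^(−pH) = 10^(−2.47) = 3.388e-03 M. For HA ⇌ H⁺ + A⁻, Ka = [H⁺][A⁻]/[HA] = [H⁺]² / ([HA]₀ − [H⁺]) = (3.388e-03)² / (0.026 − 3.388e-03) = 5.08e-04.

K_a = 5.08e-04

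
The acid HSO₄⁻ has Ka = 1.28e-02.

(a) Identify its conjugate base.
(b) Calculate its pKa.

(a) The conjugate base is formed by removing one H⁺ from HSO₄⁻, giving SO₄²⁻. (b) pKa = -log(Ka) = -log(1.28e-02) = 1.89.

Conjugate base: SO₄²⁻; pK_a = 1.89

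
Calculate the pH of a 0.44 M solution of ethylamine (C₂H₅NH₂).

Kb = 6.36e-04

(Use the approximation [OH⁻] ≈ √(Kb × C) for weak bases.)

[OH⁻] = √(Kb × C) = √(6.36e-04 × 0.44) = 1.6728e-02. pOH = 1.78, pH = 14 - pOH

pH = 12.22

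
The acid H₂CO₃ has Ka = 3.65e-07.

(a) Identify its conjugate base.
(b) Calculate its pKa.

(a) The conjugate base is formed by removing one H⁺ from H₂CO₃, giving HCO₃⁻. (b) pKa = -log(Ka) = -log(3.65e-07) = 6.44.

Conjugate base: HCO₃⁻; pK_a = 6.44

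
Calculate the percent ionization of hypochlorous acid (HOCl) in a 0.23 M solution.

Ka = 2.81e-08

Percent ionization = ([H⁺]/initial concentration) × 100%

Using Ka equilibrium: x² + Ka×x - Ka×C = 0. Solving: [H⁺] = 8.0379e-05. Percent = (8.0379e-05/0.23) × 100

Percent ionization = 0.0349%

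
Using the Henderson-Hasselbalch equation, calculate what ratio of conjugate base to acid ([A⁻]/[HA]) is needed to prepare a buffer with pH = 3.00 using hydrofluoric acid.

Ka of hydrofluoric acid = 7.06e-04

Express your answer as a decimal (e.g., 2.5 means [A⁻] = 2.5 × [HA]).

pKa = -log(7.06e-04) = 3.1512. pH = pKa + log([A⁻]/[HA]), so log([A⁻]/[HA]) = pH − pKa = 3.00 − 3.1512 = -0.1512. [A⁻]/[HA] = 10^(-0.1512) = 0.706

[A⁻]/[HA] = 0.706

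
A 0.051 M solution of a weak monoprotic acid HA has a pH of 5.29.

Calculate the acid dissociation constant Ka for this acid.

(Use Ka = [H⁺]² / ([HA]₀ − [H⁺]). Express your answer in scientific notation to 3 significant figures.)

[H⁺] = 10^(−pH) = 10^(−5.29) = 5.129e-06 M. For HA ⇌ H⁺ + A⁻, Ka = [H⁺][A⁻]/[HA] = [H⁺]² / ([HA]₀ − [H⁺]) = (5.129e-06)² / (0.051 − 5.129e-06) = 5.16e-10.

K_a = 5.16e-10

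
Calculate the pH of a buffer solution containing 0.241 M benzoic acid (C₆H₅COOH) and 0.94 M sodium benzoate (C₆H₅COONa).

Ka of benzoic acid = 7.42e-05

pKa = -log(7.42e-05) = 4.13. pH = pKa + log([A⁻]/[HA]) = 4.13 + log(0.94/0.241)

pH = 4.72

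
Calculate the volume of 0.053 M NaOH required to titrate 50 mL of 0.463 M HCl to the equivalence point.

At equivalence: moles acid = moles base. moles HCl = 0.463 × 50/1000 = 0.02315 mol. V_base = moles / 0.053 × 1000 = 436.8 mL.

V_{base} = 436.8 mL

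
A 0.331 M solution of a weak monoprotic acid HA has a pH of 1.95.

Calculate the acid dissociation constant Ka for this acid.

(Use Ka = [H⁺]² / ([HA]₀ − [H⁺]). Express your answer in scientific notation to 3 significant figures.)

[H⁺] = 10^(−pH) = 10^(−1.95) = 1.122e-02 M. For HA ⇌ H⁺ + A⁻, Ka = [H⁺][A⁻]/[HA] = [H⁺]² / ([HA]₀ − [H⁺]) = (1.122e-02)² / (0.331 − 1.122e-02) = 3.94e-04.

K_a = 3.94e-04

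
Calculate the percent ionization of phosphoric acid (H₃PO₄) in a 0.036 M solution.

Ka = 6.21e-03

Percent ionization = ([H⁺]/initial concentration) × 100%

Using Ka equilibrium: x² + Ka×x - Ka×C = 0. Solving: [H⁺] = 1.2166e-02. Percent = (1.2166e-02/0.036) × 100

Percent ionization = 33.8%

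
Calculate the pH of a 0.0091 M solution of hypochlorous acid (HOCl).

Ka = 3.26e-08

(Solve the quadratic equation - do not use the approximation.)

x² + Ka×x - Ka×C = 0. Using quadratic formula: [H⁺] = 1.7208e-05

pH = 4.76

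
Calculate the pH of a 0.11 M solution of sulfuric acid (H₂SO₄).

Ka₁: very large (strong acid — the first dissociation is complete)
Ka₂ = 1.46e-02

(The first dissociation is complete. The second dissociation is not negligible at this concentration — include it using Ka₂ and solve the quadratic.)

First dissociation is complete: [H⁺]₀ = [HSO₄⁻]₀ = C = 0.11 M. Second dissociation HSO₄⁻ ⇌ H⁺ + SO₄²⁻: let x = [SO₄²⁻]. Ka₂ = (C + x)·x / (C − x) = 1.46e-02 → x² + (C + Ka₂)·x − Ka₂·C = 0 → x² + 0.12460·x − 1.606e-03 = 0. x = (−0.12460 + √(0.12460² + 4 × 1.606e-03)) / 2 = 1.1776e-02 M. [H⁺] = C + x = 0.11 + 1.1776e-02 = 1.2178e-01 M. pH = -log(1.2178e-01) = 0.91.

pH = 0.91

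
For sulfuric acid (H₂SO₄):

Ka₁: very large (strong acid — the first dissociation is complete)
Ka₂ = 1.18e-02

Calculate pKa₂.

pKa₂ = -log(Ka₂) = -log(1.18e-02) = 1.93.

pK_{a2} = 1.93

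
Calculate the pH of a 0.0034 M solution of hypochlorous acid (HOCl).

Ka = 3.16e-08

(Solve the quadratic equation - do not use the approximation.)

x² + Ka×x - Ka×C = 0. Using quadratic formula: [H⁺] = 1.0350e-05

pH = 4.99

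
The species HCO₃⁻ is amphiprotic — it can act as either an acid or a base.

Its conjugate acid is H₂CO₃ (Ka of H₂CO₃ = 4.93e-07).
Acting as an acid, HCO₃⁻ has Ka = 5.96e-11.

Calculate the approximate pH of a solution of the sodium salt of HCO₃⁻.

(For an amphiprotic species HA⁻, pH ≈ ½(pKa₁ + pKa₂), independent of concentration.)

pKa₁ = -log(4.93e-07) = 6.31; pKa₂ = -log(5.96e-11) = 10.22. For an amphiprotic species, pH ≈ ½(pKa₁ + pKa₂) = ½(6.31 + 10.22) = 8.27.

pH = 8.27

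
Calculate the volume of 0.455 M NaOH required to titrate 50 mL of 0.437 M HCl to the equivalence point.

At equivalence: moles acid = moles base. moles HCl = 0.437 × 50/1000 = 0.02185 mol. V_base = moles / 0.455 × 1000 = 48.0 mL.

V_{base} = 48.0 mL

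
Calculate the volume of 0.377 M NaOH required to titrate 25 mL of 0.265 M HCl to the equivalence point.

At equivalence: moles acid = moles base. moles HCl = 0.265 × 25/1000 = 0.006625 mol. V_base = moles / 0.377 × 1000 = 17.6 mL.

V_{base} = 17.6 mL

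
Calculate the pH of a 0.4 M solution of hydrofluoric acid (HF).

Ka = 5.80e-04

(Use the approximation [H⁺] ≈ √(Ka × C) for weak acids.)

[H⁺] = √(Ka × C) = √(5.80e-04 × 0.4) = 1.5232e-02. pH = -log(1.5232e-02)

pH = 1.82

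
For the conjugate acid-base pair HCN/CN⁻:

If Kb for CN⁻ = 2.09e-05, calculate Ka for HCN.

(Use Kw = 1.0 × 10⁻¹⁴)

For a conjugate pair Ka × Kb = Kw, so Ka = Kw/Kb = 1.0 × 10⁻¹⁴ / 2.09e-05 = 4.78e-10.

K_a = 4.78e-10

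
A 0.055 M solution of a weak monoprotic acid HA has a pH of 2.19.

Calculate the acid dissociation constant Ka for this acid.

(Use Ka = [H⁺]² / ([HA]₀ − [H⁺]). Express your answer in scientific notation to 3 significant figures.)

[H⁺] = 10^(−pH) = 10^(−2.19) = 6.457e-03 M. For HA ⇌ H⁺ + A⁻, Ka = [H⁺][A⁻]/[HA] = [H⁺]² / ([HA]₀ − [H⁺]) = (6.457e-03)² / (0.055 − 6.457e-03) = 8.59e-04.

K_a = 8.59e-04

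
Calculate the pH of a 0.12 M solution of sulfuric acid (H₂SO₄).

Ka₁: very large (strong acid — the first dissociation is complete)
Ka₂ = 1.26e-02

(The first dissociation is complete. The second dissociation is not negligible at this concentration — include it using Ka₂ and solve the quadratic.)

First dissociation is complete: [H⁺]₀ = [HSO₄⁻]₀ = C = 0.12 M. Second dissociation HSO₄⁻ ⇌ H⁺ + SO₄²⁻: let x = [SO₄²⁻]. Ka₂ = (C + x)·x / (C − x) = 1.26e-02 → x² + (C + Ka₂)·x − Ka₂·C = 0 → x² + 0.13260·x − 1.512e-03 = 0. x = (−0.13260 + √(0.13260² + 4 × 1.512e-03)) / 2 = 1.0561e-02 M. [H⁺] = C + x = 0.12 + 1.0561e-02 = 1.3056e-01 M. pH = -log(1.3056e-01) = 0.88.

pH = 0.88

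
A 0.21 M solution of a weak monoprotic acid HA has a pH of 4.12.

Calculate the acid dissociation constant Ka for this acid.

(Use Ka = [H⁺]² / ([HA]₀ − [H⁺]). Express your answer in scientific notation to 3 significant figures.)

[H⁺] = 10^(−pH) = 10^(−4.12) = 7.586e-05 M. For HA ⇌ H⁺ + A⁻, Ka = [H⁺][A⁻]/[HA] = [H⁺]² / ([HA]₀ − [H⁺]) = (7.586e-05)² / (0.21 − 7.586e-05) = 2.74e-08.

K_a = 2.74e-08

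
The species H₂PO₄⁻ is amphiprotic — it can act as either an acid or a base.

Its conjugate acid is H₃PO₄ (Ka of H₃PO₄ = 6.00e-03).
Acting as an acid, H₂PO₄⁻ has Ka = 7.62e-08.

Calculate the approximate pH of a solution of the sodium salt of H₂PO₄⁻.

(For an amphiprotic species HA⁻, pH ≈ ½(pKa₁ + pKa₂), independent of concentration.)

pKa₁ = -log(6.00e-03) = 2.22; pKa₂ = -log(7.62e-08) = 7.12. For an amphiprotic species, pH ≈ ½(pKa₁ + pKa₂) = ½(2.22 + 7.12) = 4.67.

pH = 4.67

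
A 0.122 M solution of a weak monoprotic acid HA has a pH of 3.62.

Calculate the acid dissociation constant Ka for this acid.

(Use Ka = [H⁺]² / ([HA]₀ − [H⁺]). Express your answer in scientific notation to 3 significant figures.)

[H⁺] = 10^(−pH) = 10^(−3.62) = 2.399e-04 M. For HA ⇌ H⁺ + A⁻, Ka = [H⁺][A⁻]/[HA] = [H⁺]² / ([HA]₀ − [H⁺]) = (2.399e-04)² / (0.122 − 2.399e-04) = 4.73e-07.

K_a = 4.73e-07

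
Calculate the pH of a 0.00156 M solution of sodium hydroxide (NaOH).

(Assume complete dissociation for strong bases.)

[OH⁻] = 0.00156 M for strong base. pOH = -log[OH⁻] = 2.81, pH = 14 - pOH

pH = 11.19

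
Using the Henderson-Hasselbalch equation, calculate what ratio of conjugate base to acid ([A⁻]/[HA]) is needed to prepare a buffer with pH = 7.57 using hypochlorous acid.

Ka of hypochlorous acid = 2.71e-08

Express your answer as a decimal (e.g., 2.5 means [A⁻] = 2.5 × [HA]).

pKa = -log(2.71e-08) = 7.5670. pH = pKa + log([A⁻]/[HA]), so log([A⁻]/[HA]) = pH − pKa = 7.57 − 7.5670 = 0.0030. [A⁻]/[HA] = 10^(0.0030) = 1.01

[A⁻]/[HA] = 1.01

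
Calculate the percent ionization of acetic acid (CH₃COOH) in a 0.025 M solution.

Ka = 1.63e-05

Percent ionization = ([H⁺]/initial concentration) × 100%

Using Ka equilibrium: x² + Ka×x - Ka×C = 0. Solving: [H⁺] = 6.3026e-04. Percent = (6.3026e-04/0.025) × 100

Percent ionization = 2.52%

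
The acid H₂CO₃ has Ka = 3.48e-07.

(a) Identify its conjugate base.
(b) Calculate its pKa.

(a) The conjugate base is formed by removing one H⁺ from H₂CO₃, giving HCO₃⁻. (b) pKa = -log(Ka) = -log(3.48e-07) = 6.46.

Conjugate base: HCO₃⁻; pK_a = 6.46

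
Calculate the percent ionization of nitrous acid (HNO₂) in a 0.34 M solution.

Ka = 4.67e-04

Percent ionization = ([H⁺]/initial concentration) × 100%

Using Ka equilibrium: x² + Ka×x - Ka×C = 0. Solving: [H⁺] = 1.2369e-02. Percent = (1.2369e-02/0.34) × 100

Percent ionization = 3.64%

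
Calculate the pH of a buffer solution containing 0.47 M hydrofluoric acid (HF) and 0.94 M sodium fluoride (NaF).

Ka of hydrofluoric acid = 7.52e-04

pKa = -log(7.52e-04) = 3.12. pH = pKa + log([A⁻]/[HA]) = 3.12 + log(0.94/0.47)

pH = 3.42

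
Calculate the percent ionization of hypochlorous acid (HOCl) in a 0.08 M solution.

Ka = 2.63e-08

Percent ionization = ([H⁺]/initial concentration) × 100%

Using Ka equilibrium: x² + Ka×x - Ka×C = 0. Solving: [H⁺] = 4.5856e-05. Percent = (4.5856e-05/0.08) × 100

Percent ionization = 0.0573%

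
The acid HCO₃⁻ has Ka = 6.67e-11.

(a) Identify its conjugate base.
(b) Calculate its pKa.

(a) The conjugate base is formed by removing one H⁺ from HCO₃⁻, giving CO₃²⁻. (b) pKa = -log(Ka) = -log(6.67e-11) = 10.18.

Conjugate base: CO₃²⁻; pK_a = 10.18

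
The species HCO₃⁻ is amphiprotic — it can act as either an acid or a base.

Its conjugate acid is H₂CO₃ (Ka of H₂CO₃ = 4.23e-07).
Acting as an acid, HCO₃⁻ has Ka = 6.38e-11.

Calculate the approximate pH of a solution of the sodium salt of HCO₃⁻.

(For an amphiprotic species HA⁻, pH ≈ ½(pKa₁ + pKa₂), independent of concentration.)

pKa₁ = -log(4.23e-07) = 6.37; pKa₂ = -log(6.38e-11) = 10.20. For an amphiprotic species, pH ≈ ½(pKa₁ + pKa₂) = ½(6.37 + 10.20) = 8.28.

pH = 8.28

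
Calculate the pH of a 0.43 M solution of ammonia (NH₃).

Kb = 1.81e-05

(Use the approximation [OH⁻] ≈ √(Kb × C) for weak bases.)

[OH⁻] = √(Kb × C) = √(1.81e-05 × 0.43) = 2.7898e-03. pOH = 2.55, pH = 14 - pOH

pH = 11.45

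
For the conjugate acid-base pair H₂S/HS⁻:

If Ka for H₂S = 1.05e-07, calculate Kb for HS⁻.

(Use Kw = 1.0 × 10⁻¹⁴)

For a conjugate pair Ka × Kb = Kw, so Kb = Kw/Ka = 1.0 × 10⁻¹⁴ / 1.05e-07 = 9.52e-08.

K_b = 9.52e-08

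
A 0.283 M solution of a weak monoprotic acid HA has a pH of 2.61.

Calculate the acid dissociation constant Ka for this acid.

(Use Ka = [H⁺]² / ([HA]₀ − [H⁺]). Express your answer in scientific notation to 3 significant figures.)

[H⁺] = 10^(−pH) = 10^(−2.61) = 2.455e-03 M. For HA ⇌ H⁺ + A⁻, Ka = [H⁺][A⁻]/[HA] = [H⁺]² / ([HA]₀ − [H⁺]) = (2.455e-03)² / (0.283 − 2.455e-03) = 2.15e-05.

K_a = 2.15e-05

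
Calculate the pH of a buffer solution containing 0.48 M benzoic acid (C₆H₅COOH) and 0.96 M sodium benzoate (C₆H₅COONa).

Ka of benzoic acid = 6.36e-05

pKa = -log(6.36e-05) = 4.20. pH = pKa + log([A⁻]/[HA]) = 4.20 + log(0.96/0.48)

pH = 4.50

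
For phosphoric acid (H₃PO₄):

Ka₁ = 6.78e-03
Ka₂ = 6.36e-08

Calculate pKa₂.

pKa₂ = -log(Ka₂) = -log(6.36e-08) = 7.20.

pK_{a2} = 7.20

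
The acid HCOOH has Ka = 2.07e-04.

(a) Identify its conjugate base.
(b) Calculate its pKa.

(a) The conjugate base is formed by removing one H⁺ from HCOOH, giving HCOO⁻. (b) pKa = -log(Ka) = -log(2.07e-04) = 3.68.

Conjugate base: HCOO⁻; pK_a = 3.68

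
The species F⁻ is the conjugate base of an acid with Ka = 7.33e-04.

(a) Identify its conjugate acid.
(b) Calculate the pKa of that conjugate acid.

(a) The conjugate acid is formed by adding one H⁺ to F⁻, giving HF. (b) pKa = -log(Ka) = -log(7.33e-04) = 3.13.

Conjugate acid: HF; pK_a = 3.13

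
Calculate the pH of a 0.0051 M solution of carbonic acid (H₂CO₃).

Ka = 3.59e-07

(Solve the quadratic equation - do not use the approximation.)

x² + Ka×x - Ka×C = 0. Using quadratic formula: [H⁺] = 4.2610e-05

pH = 4.37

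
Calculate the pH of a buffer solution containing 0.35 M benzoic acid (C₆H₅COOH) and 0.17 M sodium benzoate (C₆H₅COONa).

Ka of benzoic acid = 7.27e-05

pKa = -log(7.27e-05) = 4.14. pH = pKa + log([A⁻]/[HA]) = 4.14 + log(0.17/0.35)

pH = 3.82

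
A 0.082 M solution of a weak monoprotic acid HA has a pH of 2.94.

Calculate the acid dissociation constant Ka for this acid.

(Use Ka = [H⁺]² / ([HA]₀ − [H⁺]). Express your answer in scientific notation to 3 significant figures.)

[H⁺] = 10^(−pH) = 10^(−2.94) = 1.148e-03 M. For HA ⇌ H⁺ + A⁻, Ka = [H⁺][A⁻]/[HA] = [H⁺]² / ([HA]₀ − [H⁺]) = (1.148e-03)² / (0.082 − 1.148e-03) = 1.63e-05.

K_a = 1.63e-05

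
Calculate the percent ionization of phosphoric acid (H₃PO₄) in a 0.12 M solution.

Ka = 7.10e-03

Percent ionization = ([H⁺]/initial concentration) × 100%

Using Ka equilibrium: x² + Ka×x - Ka×C = 0. Solving: [H⁺] = 2.5854e-02. Percent = (2.5854e-02/0.12) × 100

Percent ionization = 21.5%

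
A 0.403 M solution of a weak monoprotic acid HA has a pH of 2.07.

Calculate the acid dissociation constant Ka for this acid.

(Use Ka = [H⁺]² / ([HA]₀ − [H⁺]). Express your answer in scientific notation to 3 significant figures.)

[H⁺] = 10^(−pH) = 10^(−2.07) = 8.511e-03 M. For HA ⇌ H⁺ + A⁻, Ka = [H⁺][A⁻]/[HA] = [H⁺]² / ([HA]₀ − [H⁺]) = (8.511e-03)² / (0.403 − 8.511e-03) = 1.84e-04.

K_a = 1.84e-04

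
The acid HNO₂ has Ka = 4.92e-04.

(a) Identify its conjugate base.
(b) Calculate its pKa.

(a) The conjugate base is formed by removing one H⁺ from HNO₂, giving NO₂⁻. (b) pKa = -log(Ka) = -log(4.92e-04) = 3.31.

Conjugate base: NO₂⁻; pK_a = 3.31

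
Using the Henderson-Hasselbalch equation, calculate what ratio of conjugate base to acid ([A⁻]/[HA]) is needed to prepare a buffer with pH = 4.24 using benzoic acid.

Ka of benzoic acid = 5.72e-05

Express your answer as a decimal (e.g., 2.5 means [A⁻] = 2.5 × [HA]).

pKa = -log(5.72e-05) = 4.2426. pH = pKa + log([A⁻]/[HA]), so log([A⁻]/[HA]) = pH − pKa = 4.24 − 4.2426 = -0.0026. [A⁻]/[HA] = 10^(-0.0026) = 0.994

[A⁻]/[HA] = 0.994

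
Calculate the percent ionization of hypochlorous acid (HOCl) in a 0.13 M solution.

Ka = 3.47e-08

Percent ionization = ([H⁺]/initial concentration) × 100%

Using Ka equilibrium: x² + Ka×x - Ka×C = 0. Solving: [H⁺] = 6.7147e-05. Percent = (6.7147e-05/0.13) × 100

Percent ionization = 0.0517%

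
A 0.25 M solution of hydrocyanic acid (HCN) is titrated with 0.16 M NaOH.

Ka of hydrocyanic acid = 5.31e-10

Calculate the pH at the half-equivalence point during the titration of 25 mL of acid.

At half-equivalence [HA] = [A⁻], so Henderson-Hasselbalch gives pH = pKa = -log(5.31e-10) = 9.27.

pH = pKa = 9.27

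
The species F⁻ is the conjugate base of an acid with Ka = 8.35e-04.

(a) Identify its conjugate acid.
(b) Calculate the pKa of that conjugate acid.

(a) The conjugate acid is formed by adding one H⁺ to F⁻, giving HF. (b) pKa = -log(Ka) = -log(8.35e-04) = 3.08.

Conjugate acid: HF; pK_a = 3.08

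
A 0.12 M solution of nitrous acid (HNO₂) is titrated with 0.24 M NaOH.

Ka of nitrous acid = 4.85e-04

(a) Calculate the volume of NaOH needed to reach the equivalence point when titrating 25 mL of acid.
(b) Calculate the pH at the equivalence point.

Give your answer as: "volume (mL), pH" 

moles acid = 0.12 × 25/1000 = 0.003 mol; V_base = moles/0.24 × 1000 = 12.5 mL. At equivalence only the conjugate base is present: [A⁻] = 0.003/0.037 = 8.0000e-02 M. Kb = Kw/Ka = 2.06e-11; [OH⁻] = √(Kb × [A⁻]) = 1.2843e-06; pOH = 5.89; pH = 14 - pOH = 8.11.

V = 12.5 mL, pH = 8.11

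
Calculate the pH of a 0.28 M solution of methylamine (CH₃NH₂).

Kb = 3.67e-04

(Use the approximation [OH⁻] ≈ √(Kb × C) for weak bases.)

[OH⁻] = √(Kb × C) = √(3.67e-04 × 0.28) = 1.0137e-02. pOH = 1.99, pH = 14 - pOH

pH = 12.01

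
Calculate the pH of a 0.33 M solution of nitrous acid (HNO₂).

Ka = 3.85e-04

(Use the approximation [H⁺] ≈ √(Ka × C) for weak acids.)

[H⁺] = √(Ka × C) = √(3.85e-04 × 0.33) = 1.1272e-02. pH = -log(1.1272e-02)

pH = 1.95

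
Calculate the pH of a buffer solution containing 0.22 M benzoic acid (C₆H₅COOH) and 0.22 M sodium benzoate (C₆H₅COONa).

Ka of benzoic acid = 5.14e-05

pKa = -log(5.14e-05) = 4.29. pH = pKa + log([A⁻]/[HA]) = 4.29 + log(0.22/0.22)

pH = 4.29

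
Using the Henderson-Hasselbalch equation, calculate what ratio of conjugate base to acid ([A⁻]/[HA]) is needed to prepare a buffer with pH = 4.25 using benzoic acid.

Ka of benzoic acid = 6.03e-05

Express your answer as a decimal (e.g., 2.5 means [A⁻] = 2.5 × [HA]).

pKa = -log(6.03e-05) = 4.2197. pH = pKa + log([A⁻]/[HA]), so log([A⁻]/[HA]) = pH − pKa = 4.25 − 4.2197 = 0.0303. [A⁻]/[HA] = 10^(0.0303) = 1.07

[A⁻]/[HA] = 1.07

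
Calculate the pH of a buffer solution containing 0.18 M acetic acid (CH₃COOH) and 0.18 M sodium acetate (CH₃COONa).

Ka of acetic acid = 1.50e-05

pKa = -log(1.50e-05) = 4.82. pH = pKa + log([A⁻]/[HA]) = 4.82 + log(0.18/0.18)

pH = 4.82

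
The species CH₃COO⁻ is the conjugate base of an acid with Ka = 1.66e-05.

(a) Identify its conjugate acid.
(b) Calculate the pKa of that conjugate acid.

(a) The conjugate acid is formed by adding one H⁺ to CH₃COO⁻, giving CH₃COOH. (b) pKa = -log(Ka) = -log(1.66e-05) = 4.78.

Conjugate acid: CH₃COOH; pK_a = 4.78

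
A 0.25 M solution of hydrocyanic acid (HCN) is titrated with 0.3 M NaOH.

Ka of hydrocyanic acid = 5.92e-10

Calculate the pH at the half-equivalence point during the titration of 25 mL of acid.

At half-equivalence [HA] = [A⁻], so Henderson-Hasselbalch gives pH = pKa = -log(5.92e-10) = 9.23.

pH = pKa = 9.23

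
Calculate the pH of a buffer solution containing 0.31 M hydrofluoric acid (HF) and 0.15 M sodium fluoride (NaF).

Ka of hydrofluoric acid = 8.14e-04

pKa = -log(8.14e-04) = 3.09. pH = pKa + log([A⁻]/[HA]) = 3.09 + log(0.15/0.31)

pH = 2.77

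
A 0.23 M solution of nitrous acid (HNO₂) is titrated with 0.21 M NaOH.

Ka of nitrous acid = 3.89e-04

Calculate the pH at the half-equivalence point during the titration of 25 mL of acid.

At half-equivalence [HA] = [A⁻], so Henderson-Hasselbalch gives pH = pKa = -log(3.89e-04) = 3.41.

pH = pKa = 3.41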